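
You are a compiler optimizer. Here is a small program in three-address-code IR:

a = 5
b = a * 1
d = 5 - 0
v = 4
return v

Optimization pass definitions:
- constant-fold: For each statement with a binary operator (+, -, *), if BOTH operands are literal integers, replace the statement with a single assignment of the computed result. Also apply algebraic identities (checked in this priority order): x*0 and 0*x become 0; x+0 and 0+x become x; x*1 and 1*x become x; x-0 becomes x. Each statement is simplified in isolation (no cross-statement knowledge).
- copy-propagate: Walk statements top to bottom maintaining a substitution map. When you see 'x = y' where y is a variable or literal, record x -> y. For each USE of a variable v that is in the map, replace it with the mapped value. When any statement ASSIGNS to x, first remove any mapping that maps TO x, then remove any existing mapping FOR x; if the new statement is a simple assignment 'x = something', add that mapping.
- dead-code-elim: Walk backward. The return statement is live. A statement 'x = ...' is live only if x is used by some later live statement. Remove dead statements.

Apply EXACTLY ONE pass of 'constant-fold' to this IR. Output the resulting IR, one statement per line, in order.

Applying constant-fold statement-by-statement:
  [1] a = 5  (unchanged)
  [2] b = a * 1  -> b = a
  [3] d = 5 - 0  -> d = 5
  [4] v = 4  (unchanged)
  [5] return v  (unchanged)
Result (5 stmts):
  a = 5
  b = a
  d = 5
  v = 4
  return v

Answer: a = 5
b = a
d = 5
v = 4
return v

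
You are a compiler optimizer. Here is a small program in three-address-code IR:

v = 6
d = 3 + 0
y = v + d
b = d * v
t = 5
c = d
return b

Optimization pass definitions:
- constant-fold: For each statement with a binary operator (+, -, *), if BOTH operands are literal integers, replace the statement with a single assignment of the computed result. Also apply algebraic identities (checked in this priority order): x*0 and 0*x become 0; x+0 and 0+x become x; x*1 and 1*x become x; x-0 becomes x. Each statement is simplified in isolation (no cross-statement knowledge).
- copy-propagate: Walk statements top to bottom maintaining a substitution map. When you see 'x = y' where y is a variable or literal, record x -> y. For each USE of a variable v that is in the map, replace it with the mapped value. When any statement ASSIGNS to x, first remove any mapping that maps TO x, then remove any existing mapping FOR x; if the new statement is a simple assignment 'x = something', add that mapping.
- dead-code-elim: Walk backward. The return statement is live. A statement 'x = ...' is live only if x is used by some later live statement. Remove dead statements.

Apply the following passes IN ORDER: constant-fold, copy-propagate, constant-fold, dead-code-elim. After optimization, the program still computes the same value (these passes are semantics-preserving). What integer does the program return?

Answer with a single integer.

Initial IR:
  v = 6
  d = 3 + 0
  y = v + d
  b = d * v
  t = 5
  c = d
  return b
After constant-fold (7 stmts):
  v = 6
  d = 3
  y = v + d
  b = d * v
  t = 5
  c = d
  return b
After copy-propagate (7 stmts):
  v = 6
  d = 3
  y = 6 + 3
  b = 3 * 6
  t = 5
  c = 3
  return b
After constant-fold (7 stmts):
  v = 6
  d = 3
  y = 9
  b = 18
  t = 5
  c = 3
  return b
After dead-code-elim (2 stmts):
  b = 18
  return b
Evaluate:
  v = 6  =>  v = 6
  d = 3 + 0  =>  d = 3
  y = v + d  =>  y = 9
  b = d * v  =>  b = 18
  t = 5  =>  t = 5
  c = d  =>  c = 3
  return b = 18

Answer: 18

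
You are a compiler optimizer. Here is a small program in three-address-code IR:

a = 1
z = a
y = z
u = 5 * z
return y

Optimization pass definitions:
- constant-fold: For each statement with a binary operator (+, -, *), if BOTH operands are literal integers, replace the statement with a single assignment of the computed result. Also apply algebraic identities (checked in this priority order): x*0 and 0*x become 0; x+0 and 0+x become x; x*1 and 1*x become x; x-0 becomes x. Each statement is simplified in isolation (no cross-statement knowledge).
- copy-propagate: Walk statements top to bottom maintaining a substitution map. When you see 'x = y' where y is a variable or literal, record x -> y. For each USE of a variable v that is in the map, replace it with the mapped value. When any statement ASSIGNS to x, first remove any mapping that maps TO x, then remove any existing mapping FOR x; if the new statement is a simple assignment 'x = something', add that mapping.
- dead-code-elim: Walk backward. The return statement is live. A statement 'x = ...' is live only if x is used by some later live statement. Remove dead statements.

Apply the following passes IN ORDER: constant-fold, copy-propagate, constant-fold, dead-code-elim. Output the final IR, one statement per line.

Answer: return 1

Derivation:
Initial IR:
  a = 1
  z = a
  y = z
  u = 5 * z
  return y
After constant-fold (5 stmts):
  a = 1
  z = a
  y = z
  u = 5 * z
  return y
After copy-propagate (5 stmts):
  a = 1
  z = 1
  y = 1
  u = 5 * 1
  return 1
After constant-fold (5 stmts):
  a = 1
  z = 1
  y = 1
  u = 5
  return 1
After dead-code-elim (1 stmts):
  return 1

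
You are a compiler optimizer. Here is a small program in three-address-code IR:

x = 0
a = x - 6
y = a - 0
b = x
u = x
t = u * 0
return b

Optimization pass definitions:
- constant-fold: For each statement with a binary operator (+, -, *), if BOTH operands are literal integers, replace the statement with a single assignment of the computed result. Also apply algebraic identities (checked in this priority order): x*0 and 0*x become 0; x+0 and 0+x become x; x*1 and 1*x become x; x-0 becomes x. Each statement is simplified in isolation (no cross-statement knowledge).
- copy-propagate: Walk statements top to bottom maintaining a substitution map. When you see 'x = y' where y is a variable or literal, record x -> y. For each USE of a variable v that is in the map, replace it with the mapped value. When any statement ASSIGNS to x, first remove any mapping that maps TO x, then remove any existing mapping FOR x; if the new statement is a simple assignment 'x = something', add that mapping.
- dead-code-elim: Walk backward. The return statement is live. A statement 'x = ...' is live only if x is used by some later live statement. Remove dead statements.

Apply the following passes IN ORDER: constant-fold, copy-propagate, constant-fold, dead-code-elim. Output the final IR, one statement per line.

Answer: return 0

Derivation:
Initial IR:
  x = 0
  a = x - 6
  y = a - 0
  b = x
  u = x
  t = u * 0
  return b
After constant-fold (7 stmts):
  x = 0
  a = x - 6
  y = a
  b = x
  u = x
  t = 0
  return b
After copy-propagate (7 stmts):
  x = 0
  a = 0 - 6
  y = a
  b = 0
  u = 0
  t = 0
  return 0
After constant-fold (7 stmts):
  x = 0
  a = -6
  y = a
  b = 0
  u = 0
  t = 0
  return 0
After dead-code-elim (1 stmts):
  return 0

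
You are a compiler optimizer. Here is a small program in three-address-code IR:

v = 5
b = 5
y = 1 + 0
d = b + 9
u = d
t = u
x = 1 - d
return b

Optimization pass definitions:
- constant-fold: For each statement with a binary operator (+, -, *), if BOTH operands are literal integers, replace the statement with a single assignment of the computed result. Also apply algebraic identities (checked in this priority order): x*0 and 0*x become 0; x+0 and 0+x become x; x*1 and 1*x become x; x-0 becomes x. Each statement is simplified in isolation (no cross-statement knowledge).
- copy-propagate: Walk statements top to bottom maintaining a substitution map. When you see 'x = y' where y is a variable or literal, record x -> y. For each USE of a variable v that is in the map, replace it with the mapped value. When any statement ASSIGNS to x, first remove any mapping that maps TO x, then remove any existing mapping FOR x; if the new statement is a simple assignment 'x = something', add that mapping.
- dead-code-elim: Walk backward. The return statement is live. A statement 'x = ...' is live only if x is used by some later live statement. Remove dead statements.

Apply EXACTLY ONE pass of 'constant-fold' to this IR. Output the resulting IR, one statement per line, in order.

Applying constant-fold statement-by-statement:
  [1] v = 5  (unchanged)
  [2] b = 5  (unchanged)
  [3] y = 1 + 0  -> y = 1
  [4] d = b + 9  (unchanged)
  [5] u = d  (unchanged)
  [6] t = u  (unchanged)
  [7] x = 1 - d  (unchanged)
  [8] return b  (unchanged)
Result (8 stmts):
  v = 5
  b = 5
  y = 1
  d = b + 9
  u = d
  t = u
  x = 1 - d
  return b

Answer: v = 5
b = 5
y = 1
d = b + 9
u = d
t = u
x = 1 - d
return b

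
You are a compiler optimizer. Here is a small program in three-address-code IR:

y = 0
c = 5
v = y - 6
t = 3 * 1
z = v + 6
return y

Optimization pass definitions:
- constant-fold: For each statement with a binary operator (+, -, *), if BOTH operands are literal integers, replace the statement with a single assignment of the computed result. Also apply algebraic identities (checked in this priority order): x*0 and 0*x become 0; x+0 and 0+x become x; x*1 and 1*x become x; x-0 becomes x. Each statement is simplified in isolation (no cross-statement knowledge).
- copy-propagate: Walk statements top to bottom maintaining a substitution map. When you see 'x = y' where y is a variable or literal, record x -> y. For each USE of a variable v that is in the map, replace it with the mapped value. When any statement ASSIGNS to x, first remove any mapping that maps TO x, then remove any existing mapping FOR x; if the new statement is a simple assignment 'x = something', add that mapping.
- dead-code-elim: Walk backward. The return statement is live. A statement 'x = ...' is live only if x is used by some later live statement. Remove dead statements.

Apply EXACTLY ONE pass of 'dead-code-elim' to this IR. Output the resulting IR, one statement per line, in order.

Answer: y = 0
return y

Derivation:
Applying dead-code-elim statement-by-statement:
  [6] return y  -> KEEP (return); live=['y']
  [5] z = v + 6  -> DEAD (z not live)
  [4] t = 3 * 1  -> DEAD (t not live)
  [3] v = y - 6  -> DEAD (v not live)
  [2] c = 5  -> DEAD (c not live)
  [1] y = 0  -> KEEP; live=[]
Result (2 stmts):
  y = 0
  return y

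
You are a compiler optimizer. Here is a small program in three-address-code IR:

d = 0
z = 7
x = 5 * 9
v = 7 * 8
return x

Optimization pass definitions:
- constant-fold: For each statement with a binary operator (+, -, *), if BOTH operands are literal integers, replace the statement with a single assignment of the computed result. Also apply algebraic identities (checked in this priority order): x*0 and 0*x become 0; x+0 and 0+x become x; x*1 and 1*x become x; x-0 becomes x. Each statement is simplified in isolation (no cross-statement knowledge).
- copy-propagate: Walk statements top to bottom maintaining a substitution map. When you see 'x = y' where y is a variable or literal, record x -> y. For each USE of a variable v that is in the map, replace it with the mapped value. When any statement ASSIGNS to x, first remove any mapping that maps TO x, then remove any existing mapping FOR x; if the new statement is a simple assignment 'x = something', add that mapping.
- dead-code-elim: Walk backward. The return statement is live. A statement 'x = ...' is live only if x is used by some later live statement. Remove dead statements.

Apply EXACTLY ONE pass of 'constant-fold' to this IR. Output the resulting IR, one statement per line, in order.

Answer: d = 0
z = 7
x = 45
v = 56
return x

Derivation:
Applying constant-fold statement-by-statement:
  [1] d = 0  (unchanged)
  [2] z = 7  (unchanged)
  [3] x = 5 * 9  -> x = 45
  [4] v = 7 * 8  -> v = 56
  [5] return x  (unchanged)
Result (5 stmts):
  d = 0
  z = 7
  x = 45
  v = 56
  return x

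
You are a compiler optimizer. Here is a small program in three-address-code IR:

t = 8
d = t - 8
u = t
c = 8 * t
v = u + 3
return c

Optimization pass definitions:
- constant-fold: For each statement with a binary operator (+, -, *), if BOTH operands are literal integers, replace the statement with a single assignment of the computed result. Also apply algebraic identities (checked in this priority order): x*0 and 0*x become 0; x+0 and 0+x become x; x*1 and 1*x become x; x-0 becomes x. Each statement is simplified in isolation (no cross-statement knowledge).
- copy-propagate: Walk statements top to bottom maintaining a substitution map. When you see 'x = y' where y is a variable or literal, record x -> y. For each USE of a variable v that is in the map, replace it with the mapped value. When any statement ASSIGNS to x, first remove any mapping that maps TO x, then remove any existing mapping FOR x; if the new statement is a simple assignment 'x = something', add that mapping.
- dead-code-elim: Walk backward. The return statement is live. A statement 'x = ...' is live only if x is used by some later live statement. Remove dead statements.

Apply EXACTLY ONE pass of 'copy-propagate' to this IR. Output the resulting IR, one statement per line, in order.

Answer: t = 8
d = 8 - 8
u = 8
c = 8 * 8
v = 8 + 3
return c

Derivation:
Applying copy-propagate statement-by-statement:
  [1] t = 8  (unchanged)
  [2] d = t - 8  -> d = 8 - 8
  [3] u = t  -> u = 8
  [4] c = 8 * t  -> c = 8 * 8
  [5] v = u + 3  -> v = 8 + 3
  [6] return c  (unchanged)
Result (6 stmts):
  t = 8
  d = 8 - 8
  u = 8
  c = 8 * 8
  v = 8 + 3
  return c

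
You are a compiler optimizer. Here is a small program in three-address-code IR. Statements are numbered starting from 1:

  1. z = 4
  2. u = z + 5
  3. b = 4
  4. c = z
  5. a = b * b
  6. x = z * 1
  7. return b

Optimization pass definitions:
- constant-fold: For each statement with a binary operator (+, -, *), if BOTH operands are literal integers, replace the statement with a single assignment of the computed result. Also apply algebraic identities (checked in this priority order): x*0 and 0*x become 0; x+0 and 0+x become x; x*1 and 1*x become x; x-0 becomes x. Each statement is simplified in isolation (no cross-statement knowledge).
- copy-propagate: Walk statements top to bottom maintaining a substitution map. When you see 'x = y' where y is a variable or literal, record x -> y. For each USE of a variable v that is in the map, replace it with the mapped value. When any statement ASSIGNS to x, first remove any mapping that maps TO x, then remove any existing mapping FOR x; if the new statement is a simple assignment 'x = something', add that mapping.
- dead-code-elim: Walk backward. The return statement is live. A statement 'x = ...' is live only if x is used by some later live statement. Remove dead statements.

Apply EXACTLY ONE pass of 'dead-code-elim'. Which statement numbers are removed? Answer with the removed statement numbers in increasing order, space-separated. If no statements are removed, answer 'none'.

Backward liveness scan:
Stmt 1 'z = 4': DEAD (z not in live set [])
Stmt 2 'u = z + 5': DEAD (u not in live set [])
Stmt 3 'b = 4': KEEP (b is live); live-in = []
Stmt 4 'c = z': DEAD (c not in live set ['b'])
Stmt 5 'a = b * b': DEAD (a not in live set ['b'])
Stmt 6 'x = z * 1': DEAD (x not in live set ['b'])
Stmt 7 'return b': KEEP (return); live-in = ['b']
Removed statement numbers: [1, 2, 4, 5, 6]
Surviving IR:
  b = 4
  return b

Answer: 1 2 4 5 6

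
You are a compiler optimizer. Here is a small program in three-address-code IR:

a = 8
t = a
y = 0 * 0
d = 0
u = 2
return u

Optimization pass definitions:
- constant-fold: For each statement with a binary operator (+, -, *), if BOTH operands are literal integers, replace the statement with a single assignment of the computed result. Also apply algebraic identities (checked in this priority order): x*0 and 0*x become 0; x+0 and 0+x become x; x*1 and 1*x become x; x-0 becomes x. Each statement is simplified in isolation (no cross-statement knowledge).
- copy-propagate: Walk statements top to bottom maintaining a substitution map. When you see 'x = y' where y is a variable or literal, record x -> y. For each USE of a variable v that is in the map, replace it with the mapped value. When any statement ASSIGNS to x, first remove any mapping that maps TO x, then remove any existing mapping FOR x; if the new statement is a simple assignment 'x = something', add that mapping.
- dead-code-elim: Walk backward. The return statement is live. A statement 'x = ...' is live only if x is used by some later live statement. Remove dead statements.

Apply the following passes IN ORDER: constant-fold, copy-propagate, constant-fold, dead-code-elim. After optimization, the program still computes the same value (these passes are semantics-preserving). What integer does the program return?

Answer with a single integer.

Answer: 2

Derivation:
Initial IR:
  a = 8
  t = a
  y = 0 * 0
  d = 0
  u = 2
  return u
After constant-fold (6 stmts):
  a = 8
  t = a
  y = 0
  d = 0
  u = 2
  return u
After copy-propagate (6 stmts):
  a = 8
  t = 8
  y = 0
  d = 0
  u = 2
  return 2
After constant-fold (6 stmts):
  a = 8
  t = 8
  y = 0
  d = 0
  u = 2
  return 2
After dead-code-elim (1 stmts):
  return 2
Evaluate:
  a = 8  =>  a = 8
  t = a  =>  t = 8
  y = 0 * 0  =>  y = 0
  d = 0  =>  d = 0
  u = 2  =>  u = 2
  return u = 2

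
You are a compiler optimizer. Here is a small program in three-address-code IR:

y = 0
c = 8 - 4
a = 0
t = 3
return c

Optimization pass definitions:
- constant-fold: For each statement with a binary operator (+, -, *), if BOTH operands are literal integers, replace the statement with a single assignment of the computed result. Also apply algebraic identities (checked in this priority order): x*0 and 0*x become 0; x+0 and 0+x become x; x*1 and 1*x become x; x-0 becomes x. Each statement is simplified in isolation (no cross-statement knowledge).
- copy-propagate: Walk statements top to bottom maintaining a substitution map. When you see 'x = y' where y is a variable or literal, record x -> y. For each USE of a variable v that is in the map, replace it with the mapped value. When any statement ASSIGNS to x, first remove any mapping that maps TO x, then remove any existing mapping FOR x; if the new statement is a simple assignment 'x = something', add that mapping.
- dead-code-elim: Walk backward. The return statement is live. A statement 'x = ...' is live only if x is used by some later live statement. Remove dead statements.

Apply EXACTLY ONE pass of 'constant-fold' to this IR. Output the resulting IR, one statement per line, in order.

Answer: y = 0
c = 4
a = 0
t = 3
return c

Derivation:
Applying constant-fold statement-by-statement:
  [1] y = 0  (unchanged)
  [2] c = 8 - 4  -> c = 4
  [3] a = 0  (unchanged)
  [4] t = 3  (unchanged)
  [5] return c  (unchanged)
Result (5 stmts):
  y = 0
  c = 4
  a = 0
  t = 3
  return c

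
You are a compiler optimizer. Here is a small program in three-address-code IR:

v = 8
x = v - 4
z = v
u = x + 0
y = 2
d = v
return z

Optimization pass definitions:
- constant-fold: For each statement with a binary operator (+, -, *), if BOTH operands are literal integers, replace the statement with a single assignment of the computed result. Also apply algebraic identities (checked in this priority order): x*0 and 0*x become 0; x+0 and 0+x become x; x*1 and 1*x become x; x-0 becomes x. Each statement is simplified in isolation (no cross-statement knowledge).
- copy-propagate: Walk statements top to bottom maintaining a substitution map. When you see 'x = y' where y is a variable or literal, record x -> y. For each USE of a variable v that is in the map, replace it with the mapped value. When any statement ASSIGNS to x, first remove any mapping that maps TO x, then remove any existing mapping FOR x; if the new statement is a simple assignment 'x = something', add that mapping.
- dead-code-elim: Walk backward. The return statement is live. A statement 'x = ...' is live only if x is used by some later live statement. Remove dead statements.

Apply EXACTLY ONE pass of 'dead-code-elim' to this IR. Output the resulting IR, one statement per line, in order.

Applying dead-code-elim statement-by-statement:
  [7] return z  -> KEEP (return); live=['z']
  [6] d = v  -> DEAD (d not live)
  [5] y = 2  -> DEAD (y not live)
  [4] u = x + 0  -> DEAD (u not live)
  [3] z = v  -> KEEP; live=['v']
  [2] x = v - 4  -> DEAD (x not live)
  [1] v = 8  -> KEEP; live=[]
Result (3 stmts):
  v = 8
  z = v
  return z

Answer: v = 8
z = v
return z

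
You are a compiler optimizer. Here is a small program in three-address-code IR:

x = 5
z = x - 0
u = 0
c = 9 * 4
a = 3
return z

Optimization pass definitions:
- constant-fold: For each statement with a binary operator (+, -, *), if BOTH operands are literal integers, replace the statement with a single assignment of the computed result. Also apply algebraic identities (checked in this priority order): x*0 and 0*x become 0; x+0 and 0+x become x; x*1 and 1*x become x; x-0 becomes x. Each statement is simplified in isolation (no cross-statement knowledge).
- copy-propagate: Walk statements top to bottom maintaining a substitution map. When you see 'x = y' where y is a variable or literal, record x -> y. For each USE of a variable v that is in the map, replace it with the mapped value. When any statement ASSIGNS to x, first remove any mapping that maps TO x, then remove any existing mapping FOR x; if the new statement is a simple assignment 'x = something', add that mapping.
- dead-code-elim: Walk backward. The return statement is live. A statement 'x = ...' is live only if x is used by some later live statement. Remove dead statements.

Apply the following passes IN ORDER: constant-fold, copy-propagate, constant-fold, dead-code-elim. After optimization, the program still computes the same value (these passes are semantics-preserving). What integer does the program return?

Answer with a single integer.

Answer: 5

Derivation:
Initial IR:
  x = 5
  z = x - 0
  u = 0
  c = 9 * 4
  a = 3
  return z
After constant-fold (6 stmts):
  x = 5
  z = x
  u = 0
  c = 36
  a = 3
  return z
After copy-propagate (6 stmts):
  x = 5
  z = 5
  u = 0
  c = 36
  a = 3
  return 5
After constant-fold (6 stmts):
  x = 5
  z = 5
  u = 0
  c = 36
  a = 3
  return 5
After dead-code-elim (1 stmts):
  return 5
Evaluate:
  x = 5  =>  x = 5
  z = x - 0  =>  z = 5
  u = 0  =>  u = 0
  c = 9 * 4  =>  c = 36
  a = 3  =>  a = 3
  return z = 5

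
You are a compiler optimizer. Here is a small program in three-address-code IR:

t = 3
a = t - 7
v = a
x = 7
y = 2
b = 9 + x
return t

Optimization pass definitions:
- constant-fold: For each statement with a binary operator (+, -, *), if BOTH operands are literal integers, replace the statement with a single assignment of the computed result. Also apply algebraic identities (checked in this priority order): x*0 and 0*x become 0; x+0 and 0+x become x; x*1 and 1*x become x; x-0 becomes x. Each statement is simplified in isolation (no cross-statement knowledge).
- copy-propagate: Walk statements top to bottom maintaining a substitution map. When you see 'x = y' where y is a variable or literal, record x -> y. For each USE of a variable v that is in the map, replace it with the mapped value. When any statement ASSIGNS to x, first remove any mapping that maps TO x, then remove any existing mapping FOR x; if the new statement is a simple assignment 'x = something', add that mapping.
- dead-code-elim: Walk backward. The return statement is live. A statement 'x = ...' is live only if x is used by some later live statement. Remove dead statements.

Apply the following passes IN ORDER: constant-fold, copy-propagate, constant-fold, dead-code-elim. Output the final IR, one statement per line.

Answer: return 3

Derivation:
Initial IR:
  t = 3
  a = t - 7
  v = a
  x = 7
  y = 2
  b = 9 + x
  return t
After constant-fold (7 stmts):
  t = 3
  a = t - 7
  v = a
  x = 7
  y = 2
  b = 9 + x
  return t
After copy-propagate (7 stmts):
  t = 3
  a = 3 - 7
  v = a
  x = 7
  y = 2
  b = 9 + 7
  return 3
After constant-fold (7 stmts):
  t = 3
  a = -4
  v = a
  x = 7
  y = 2
  b = 16
  return 3
After dead-code-elim (1 stmts):
  return 3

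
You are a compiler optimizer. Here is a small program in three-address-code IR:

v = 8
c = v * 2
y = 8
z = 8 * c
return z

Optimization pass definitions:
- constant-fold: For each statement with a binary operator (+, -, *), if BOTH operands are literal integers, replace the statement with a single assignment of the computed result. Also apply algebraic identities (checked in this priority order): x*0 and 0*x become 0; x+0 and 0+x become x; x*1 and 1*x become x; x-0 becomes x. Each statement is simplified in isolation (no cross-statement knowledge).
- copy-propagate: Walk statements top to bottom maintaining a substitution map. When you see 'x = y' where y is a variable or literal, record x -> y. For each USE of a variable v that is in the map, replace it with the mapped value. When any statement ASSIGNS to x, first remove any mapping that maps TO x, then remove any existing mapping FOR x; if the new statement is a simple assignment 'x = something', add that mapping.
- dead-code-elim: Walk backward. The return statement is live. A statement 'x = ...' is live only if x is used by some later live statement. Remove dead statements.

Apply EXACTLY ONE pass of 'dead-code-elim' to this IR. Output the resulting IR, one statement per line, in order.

Applying dead-code-elim statement-by-statement:
  [5] return z  -> KEEP (return); live=['z']
  [4] z = 8 * c  -> KEEP; live=['c']
  [3] y = 8  -> DEAD (y not live)
  [2] c = v * 2  -> KEEP; live=['v']
  [1] v = 8  -> KEEP; live=[]
Result (4 stmts):
  v = 8
  c = v * 2
  z = 8 * c
  return z

Answer: v = 8
c = v * 2
z = 8 * c
return z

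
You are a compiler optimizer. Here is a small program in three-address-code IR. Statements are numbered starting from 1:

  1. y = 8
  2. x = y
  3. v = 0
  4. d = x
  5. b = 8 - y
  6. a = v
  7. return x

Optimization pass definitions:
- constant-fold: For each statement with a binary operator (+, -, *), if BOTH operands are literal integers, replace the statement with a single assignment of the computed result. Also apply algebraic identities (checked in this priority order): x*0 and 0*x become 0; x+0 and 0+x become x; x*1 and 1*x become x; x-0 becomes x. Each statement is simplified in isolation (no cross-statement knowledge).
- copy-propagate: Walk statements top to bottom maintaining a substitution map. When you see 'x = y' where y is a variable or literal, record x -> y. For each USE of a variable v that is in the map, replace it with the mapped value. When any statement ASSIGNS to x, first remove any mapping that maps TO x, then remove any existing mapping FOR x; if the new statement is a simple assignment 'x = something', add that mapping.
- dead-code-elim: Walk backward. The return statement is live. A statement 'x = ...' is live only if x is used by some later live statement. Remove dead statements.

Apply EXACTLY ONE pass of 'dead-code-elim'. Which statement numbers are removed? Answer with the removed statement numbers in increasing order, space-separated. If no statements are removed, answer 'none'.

Answer: 3 4 5 6

Derivation:
Backward liveness scan:
Stmt 1 'y = 8': KEEP (y is live); live-in = []
Stmt 2 'x = y': KEEP (x is live); live-in = ['y']
Stmt 3 'v = 0': DEAD (v not in live set ['x'])
Stmt 4 'd = x': DEAD (d not in live set ['x'])
Stmt 5 'b = 8 - y': DEAD (b not in live set ['x'])
Stmt 6 'a = v': DEAD (a not in live set ['x'])
Stmt 7 'return x': KEEP (return); live-in = ['x']
Removed statement numbers: [3, 4, 5, 6]
Surviving IR:
  y = 8
  x = y
  return x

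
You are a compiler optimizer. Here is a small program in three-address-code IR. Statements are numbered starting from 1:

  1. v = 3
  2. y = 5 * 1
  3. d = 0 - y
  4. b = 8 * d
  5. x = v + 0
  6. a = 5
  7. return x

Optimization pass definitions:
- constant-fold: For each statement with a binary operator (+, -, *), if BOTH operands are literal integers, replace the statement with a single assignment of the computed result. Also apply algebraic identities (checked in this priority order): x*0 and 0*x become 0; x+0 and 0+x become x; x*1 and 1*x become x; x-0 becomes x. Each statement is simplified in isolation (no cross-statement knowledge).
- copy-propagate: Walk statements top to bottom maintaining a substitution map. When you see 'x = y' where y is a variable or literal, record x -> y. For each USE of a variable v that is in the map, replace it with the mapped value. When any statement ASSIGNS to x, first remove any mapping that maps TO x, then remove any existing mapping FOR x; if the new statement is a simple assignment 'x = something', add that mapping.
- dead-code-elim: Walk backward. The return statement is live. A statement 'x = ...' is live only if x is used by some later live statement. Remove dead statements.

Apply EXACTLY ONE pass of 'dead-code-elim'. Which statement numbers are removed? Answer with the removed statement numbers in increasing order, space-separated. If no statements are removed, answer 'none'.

Answer: 2 3 4 6

Derivation:
Backward liveness scan:
Stmt 1 'v = 3': KEEP (v is live); live-in = []
Stmt 2 'y = 5 * 1': DEAD (y not in live set ['v'])
Stmt 3 'd = 0 - y': DEAD (d not in live set ['v'])
Stmt 4 'b = 8 * d': DEAD (b not in live set ['v'])
Stmt 5 'x = v + 0': KEEP (x is live); live-in = ['v']
Stmt 6 'a = 5': DEAD (a not in live set ['x'])
Stmt 7 'return x': KEEP (return); live-in = ['x']
Removed statement numbers: [2, 3, 4, 6]
Surviving IR:
  v = 3
  x = v + 0
  return x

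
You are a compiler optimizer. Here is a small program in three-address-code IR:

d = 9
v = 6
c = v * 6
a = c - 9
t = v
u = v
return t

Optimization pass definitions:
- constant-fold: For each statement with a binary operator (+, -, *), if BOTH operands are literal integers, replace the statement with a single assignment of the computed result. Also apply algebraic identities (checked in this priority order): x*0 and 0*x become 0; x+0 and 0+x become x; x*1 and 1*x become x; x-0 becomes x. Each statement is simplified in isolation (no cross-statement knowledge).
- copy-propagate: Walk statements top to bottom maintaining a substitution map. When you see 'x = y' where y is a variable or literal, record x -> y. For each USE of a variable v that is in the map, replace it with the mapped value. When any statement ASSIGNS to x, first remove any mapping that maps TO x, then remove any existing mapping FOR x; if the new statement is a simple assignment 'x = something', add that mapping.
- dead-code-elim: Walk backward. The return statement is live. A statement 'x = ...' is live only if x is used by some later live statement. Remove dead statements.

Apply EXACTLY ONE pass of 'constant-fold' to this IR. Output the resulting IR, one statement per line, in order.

Applying constant-fold statement-by-statement:
  [1] d = 9  (unchanged)
  [2] v = 6  (unchanged)
  [3] c = v * 6  (unchanged)
  [4] a = c - 9  (unchanged)
  [5] t = v  (unchanged)
  [6] u = v  (unchanged)
  [7] return t  (unchanged)
Result (7 stmts):
  d = 9
  v = 6
  c = v * 6
  a = c - 9
  t = v
  u = v
  return t

Answer: d = 9
v = 6
c = v * 6
a = c - 9
t = v
u = v
return t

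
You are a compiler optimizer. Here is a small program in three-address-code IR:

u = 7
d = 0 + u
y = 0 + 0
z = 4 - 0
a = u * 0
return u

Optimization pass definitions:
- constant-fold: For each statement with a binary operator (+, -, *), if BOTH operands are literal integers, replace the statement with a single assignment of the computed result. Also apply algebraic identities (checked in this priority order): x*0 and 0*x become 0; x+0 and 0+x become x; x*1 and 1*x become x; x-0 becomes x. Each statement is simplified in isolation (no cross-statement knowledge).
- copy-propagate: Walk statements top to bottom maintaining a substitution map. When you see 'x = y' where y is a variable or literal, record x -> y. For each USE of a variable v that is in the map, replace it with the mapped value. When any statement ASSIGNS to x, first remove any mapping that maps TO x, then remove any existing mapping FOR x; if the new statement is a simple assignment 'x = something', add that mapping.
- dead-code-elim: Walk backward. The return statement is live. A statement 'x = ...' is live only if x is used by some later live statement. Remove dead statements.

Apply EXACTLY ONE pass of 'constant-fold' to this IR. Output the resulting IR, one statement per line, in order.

Answer: u = 7
d = u
y = 0
z = 4
a = 0
return u

Derivation:
Applying constant-fold statement-by-statement:
  [1] u = 7  (unchanged)
  [2] d = 0 + u  -> d = u
  [3] y = 0 + 0  -> y = 0
  [4] z = 4 - 0  -> z = 4
  [5] a = u * 0  -> a = 0
  [6] return u  (unchanged)
Result (6 stmts):
  u = 7
  d = u
  y = 0
  z = 4
  a = 0
  return u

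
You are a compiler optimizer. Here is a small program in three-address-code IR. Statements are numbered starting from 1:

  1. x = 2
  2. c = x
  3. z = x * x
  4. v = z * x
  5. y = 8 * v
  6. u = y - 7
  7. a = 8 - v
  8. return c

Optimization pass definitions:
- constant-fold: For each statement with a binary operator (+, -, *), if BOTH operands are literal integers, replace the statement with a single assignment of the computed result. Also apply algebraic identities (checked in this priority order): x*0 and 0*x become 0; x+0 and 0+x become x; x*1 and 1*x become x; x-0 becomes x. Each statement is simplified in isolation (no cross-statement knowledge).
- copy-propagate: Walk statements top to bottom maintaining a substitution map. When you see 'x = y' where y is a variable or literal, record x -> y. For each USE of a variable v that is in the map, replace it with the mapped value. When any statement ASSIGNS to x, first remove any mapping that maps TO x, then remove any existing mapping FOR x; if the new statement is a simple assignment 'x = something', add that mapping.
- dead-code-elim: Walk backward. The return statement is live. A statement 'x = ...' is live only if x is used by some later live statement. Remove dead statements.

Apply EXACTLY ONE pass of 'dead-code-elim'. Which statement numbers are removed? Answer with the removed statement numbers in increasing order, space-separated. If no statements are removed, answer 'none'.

Backward liveness scan:
Stmt 1 'x = 2': KEEP (x is live); live-in = []
Stmt 2 'c = x': KEEP (c is live); live-in = ['x']
Stmt 3 'z = x * x': DEAD (z not in live set ['c'])
Stmt 4 'v = z * x': DEAD (v not in live set ['c'])
Stmt 5 'y = 8 * v': DEAD (y not in live set ['c'])
Stmt 6 'u = y - 7': DEAD (u not in live set ['c'])
Stmt 7 'a = 8 - v': DEAD (a not in live set ['c'])
Stmt 8 'return c': KEEP (return); live-in = ['c']
Removed statement numbers: [3, 4, 5, 6, 7]
Surviving IR:
  x = 2
  c = x
  return c

Answer: 3 4 5 6 7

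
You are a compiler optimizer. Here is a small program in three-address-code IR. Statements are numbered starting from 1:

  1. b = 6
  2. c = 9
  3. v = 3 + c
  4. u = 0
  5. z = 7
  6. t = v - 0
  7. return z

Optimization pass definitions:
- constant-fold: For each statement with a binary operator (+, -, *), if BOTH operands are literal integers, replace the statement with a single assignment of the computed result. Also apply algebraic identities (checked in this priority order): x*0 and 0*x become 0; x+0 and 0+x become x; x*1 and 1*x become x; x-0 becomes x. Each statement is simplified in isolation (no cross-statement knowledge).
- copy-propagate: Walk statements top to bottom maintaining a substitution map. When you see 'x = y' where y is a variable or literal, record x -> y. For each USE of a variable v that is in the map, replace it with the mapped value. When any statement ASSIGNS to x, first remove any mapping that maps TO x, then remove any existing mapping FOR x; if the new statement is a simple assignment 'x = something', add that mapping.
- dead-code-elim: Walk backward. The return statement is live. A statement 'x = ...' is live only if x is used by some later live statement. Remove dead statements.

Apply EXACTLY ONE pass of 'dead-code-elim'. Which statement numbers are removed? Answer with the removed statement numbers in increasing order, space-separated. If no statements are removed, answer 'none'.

Answer: 1 2 3 4 6

Derivation:
Backward liveness scan:
Stmt 1 'b = 6': DEAD (b not in live set [])
Stmt 2 'c = 9': DEAD (c not in live set [])
Stmt 3 'v = 3 + c': DEAD (v not in live set [])
Stmt 4 'u = 0': DEAD (u not in live set [])
Stmt 5 'z = 7': KEEP (z is live); live-in = []
Stmt 6 't = v - 0': DEAD (t not in live set ['z'])
Stmt 7 'return z': KEEP (return); live-in = ['z']
Removed statement numbers: [1, 2, 3, 4, 6]
Surviving IR:
  z = 7
  return z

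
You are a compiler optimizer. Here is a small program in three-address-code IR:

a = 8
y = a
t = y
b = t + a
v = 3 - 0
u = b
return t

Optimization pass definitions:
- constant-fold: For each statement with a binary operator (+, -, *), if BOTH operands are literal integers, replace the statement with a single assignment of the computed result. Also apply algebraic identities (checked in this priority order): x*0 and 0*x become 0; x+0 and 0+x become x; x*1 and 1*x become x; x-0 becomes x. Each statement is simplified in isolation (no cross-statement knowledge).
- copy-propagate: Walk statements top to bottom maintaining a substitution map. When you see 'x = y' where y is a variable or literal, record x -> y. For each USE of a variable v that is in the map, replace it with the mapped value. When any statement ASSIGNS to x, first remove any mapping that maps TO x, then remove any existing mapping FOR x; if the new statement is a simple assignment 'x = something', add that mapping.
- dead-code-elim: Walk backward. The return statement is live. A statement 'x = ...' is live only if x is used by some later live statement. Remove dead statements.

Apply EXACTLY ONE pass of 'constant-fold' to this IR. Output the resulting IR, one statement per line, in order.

Answer: a = 8
y = a
t = y
b = t + a
v = 3
u = b
return t

Derivation:
Applying constant-fold statement-by-statement:
  [1] a = 8  (unchanged)
  [2] y = a  (unchanged)
  [3] t = y  (unchanged)
  [4] b = t + a  (unchanged)
  [5] v = 3 - 0  -> v = 3
  [6] u = b  (unchanged)
  [7] return t  (unchanged)
Result (7 stmts):
  a = 8
  y = a
  t = y
  b = t + a
  v = 3
  u = b
  return t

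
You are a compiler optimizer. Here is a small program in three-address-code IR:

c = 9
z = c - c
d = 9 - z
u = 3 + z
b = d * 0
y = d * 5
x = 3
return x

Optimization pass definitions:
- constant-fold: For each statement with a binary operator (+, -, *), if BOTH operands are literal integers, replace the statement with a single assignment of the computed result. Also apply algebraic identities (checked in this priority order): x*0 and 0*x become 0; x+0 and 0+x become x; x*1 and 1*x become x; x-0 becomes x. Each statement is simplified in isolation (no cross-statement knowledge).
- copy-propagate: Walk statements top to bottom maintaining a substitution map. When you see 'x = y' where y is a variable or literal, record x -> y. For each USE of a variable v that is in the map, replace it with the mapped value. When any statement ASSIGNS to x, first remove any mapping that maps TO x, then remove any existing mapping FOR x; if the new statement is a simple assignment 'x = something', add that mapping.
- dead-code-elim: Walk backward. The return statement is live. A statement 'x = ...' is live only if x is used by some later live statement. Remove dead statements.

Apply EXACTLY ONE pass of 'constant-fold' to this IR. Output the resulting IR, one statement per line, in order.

Answer: c = 9
z = c - c
d = 9 - z
u = 3 + z
b = 0
y = d * 5
x = 3
return x

Derivation:
Applying constant-fold statement-by-statement:
  [1] c = 9  (unchanged)
  [2] z = c - c  (unchanged)
  [3] d = 9 - z  (unchanged)
  [4] u = 3 + z  (unchanged)
  [5] b = d * 0  -> b = 0
  [6] y = d * 5  (unchanged)
  [7] x = 3  (unchanged)
  [8] return x  (unchanged)
Result (8 stmts):
  c = 9
  z = c - c
  d = 9 - z
  u = 3 + z
  b = 0
  y = d * 5
  x = 3
  return x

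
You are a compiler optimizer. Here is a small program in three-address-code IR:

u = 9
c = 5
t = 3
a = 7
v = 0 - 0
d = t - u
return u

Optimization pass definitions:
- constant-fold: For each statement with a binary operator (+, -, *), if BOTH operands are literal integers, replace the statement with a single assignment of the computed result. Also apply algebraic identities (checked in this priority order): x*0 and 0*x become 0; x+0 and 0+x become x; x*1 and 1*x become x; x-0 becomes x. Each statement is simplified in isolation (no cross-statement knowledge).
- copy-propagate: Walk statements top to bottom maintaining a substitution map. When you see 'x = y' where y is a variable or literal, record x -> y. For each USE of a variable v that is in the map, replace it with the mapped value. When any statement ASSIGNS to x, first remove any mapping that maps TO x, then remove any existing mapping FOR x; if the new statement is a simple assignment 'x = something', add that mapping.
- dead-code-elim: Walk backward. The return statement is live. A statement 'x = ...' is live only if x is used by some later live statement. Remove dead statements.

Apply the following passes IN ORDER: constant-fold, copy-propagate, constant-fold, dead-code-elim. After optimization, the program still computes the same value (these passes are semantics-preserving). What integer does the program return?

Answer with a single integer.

Initial IR:
  u = 9
  c = 5
  t = 3
  a = 7
  v = 0 - 0
  d = t - u
  return u
After constant-fold (7 stmts):
  u = 9
  c = 5
  t = 3
  a = 7
  v = 0
  d = t - u
  return u
After copy-propagate (7 stmts):
  u = 9
  c = 5
  t = 3
  a = 7
  v = 0
  d = 3 - 9
  return 9
After constant-fold (7 stmts):
  u = 9
  c = 5
  t = 3
  a = 7
  v = 0
  d = -6
  return 9
After dead-code-elim (1 stmts):
  return 9
Evaluate:
  u = 9  =>  u = 9
  c = 5  =>  c = 5
  t = 3  =>  t = 3
  a = 7  =>  a = 7
  v = 0 - 0  =>  v = 0
  d = t - u  =>  d = -6
  return u = 9

Answer: 9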